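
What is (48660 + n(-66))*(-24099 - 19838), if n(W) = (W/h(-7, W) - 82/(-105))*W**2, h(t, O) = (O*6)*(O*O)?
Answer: -480364055803/210 ≈ -2.2874e+9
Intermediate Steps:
h(t, O) = 6*O**3 (h(t, O) = (6*O)*O**2 = 6*O**3)
n(W) = W**2*(82/105 + 1/(6*W**2)) (n(W) = (W/((6*W**3)) - 82/(-105))*W**2 = (W*(1/(6*W**3)) - 82*(-1/105))*W**2 = (1/(6*W**2) + 82/105)*W**2 = (82/105 + 1/(6*W**2))*W**2 = W**2*(82/105 + 1/(6*W**2)))
(48660 + n(-66))*(-24099 - 19838) = (48660 + (1/6 + (82/105)*(-66)**2))*(-24099 - 19838) = (48660 + (1/6 + (82/105)*4356))*(-43937) = (48660 + (1/6 + 119064/35))*(-43937) = (48660 + 714419/210)*(-43937) = (10933019/210)*(-43937) = -480364055803/210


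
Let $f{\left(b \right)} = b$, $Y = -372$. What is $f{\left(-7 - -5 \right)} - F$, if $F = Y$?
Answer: $370$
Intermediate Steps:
$F = -372$
$f{\left(-7 - -5 \right)} - F = \left(-7 - -5\right) - -372 = \left(-7 + 5\right) + 372 = -2 + 372 = 370$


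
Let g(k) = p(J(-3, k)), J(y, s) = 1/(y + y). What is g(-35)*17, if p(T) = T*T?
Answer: 17/36 ≈ 0.47222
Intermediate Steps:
J(y, s) = 1/(2*y)
p(T) = T²
g(k) = 1/36 (g(k) = ((½)/(-3))² = ((½)*(-⅓))² = (-⅙)² = 1/36)
g(-35)*17 = (1/36)*17 = 17/36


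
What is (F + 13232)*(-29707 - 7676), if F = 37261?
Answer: -1887579819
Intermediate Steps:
(F + 13232)*(-29707 - 7676) = (37261 + 13232)*(-29707 - 7676) = 50493*(-37383) = -1887579819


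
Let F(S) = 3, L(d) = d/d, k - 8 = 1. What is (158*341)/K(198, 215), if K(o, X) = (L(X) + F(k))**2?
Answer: 26939/8 ≈ 3367.4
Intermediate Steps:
k = 9 (k = 8 + 1 = 9)
L(d) = 1
K(o, X) = 16 (K(o, X) = (1 + 3)**2 = 4**2 = 16)
(158*341)/K(198, 215) = (158*341)/16 = 53878*(1/16) = 26939/8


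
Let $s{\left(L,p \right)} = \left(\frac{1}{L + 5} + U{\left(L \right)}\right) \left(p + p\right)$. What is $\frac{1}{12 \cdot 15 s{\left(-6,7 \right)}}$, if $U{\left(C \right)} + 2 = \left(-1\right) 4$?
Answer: $- \frac{1}{17640} \approx -5.6689 \cdot 10^{-5}$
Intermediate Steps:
$U{\left(C \right)} = -6$ ($U{\left(C \right)} = -2 - 4 = -6$)
$s{\left(L,p \right)} = 2 p \left(-6 + \frac{1}{5 + L}\right)$ ($s{\left(L,p \right)} = \left(\frac{1}{L + 5} - 6\right) \left(p + p\right) = \left(\frac{1}{5 + L} - 6\right) 2 p = \left(-6 + \frac{1}{5 + L}\right) 2 p = 2 p \left(-6 + \frac{1}{5 + L}\right)$)
$\frac{1}{12 \cdot 15 s{\left(-6,7 \right)}} = \frac{1}{12 \cdot 15 \cdot 2 \cdot 7 \frac{1}{5 - 6} \left(-29 - -36\right)} = \frac{1}{180 \cdot 2 \cdot 7 \frac{1}{-1} \left(-29 + 36\right)} = \frac{1}{180 \cdot 2 \cdot 7 \left(-1\right) 7} = \frac{1}{180 \left(-98\right)} = \frac{1}{-17640} = - \frac{1}{17640}$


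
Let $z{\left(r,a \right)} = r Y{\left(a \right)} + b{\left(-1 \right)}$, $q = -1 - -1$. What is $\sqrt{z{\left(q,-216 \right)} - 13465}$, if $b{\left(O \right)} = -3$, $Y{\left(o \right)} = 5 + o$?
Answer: $2 i \sqrt{3367} \approx 116.05 i$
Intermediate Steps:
$q = 0$ ($q = -1 + 1 = 0$)
$z{\left(r,a \right)} = -3 + r \left(5 + a\right)$ ($z{\left(r,a \right)} = r \left(5 + a\right) - 3 = -3 + r \left(5 + a\right)$)
$\sqrt{z{\left(q,-216 \right)} - 13465} = \sqrt{\left(-3 + 0 \left(5 - 216\right)\right) - 13465} = \sqrt{\left(-3 + 0 \left(-211\right)\right) - 13465} = \sqrt{\left(-3 + 0\right) - 13465} = \sqrt{-3 - 13465} = \sqrt{-13468} = 2 i \sqrt{3367}$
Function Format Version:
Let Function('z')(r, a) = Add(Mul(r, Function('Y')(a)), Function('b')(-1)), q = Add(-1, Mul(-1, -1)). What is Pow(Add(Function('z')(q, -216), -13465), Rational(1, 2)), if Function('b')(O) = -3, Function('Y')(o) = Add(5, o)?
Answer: Mul(2, I, Pow(3367, Rational(1, 2))) ≈ Mul(116.05, I)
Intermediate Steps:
q = 0 (q = Add(-1, 1) = 0)
Function('z')(r, a) = Add(-3, Mul(r, Add(5, a))) (Function('z')(r, a) = Add(Mul(r, Add(5, a)), -3) = Add(-3, Mul(r, Add(5, a))))
Pow(Add(Function('z')(q, -216), -13465), Rational(1, 2)) = Pow(Add(Add(-3, Mul(0, Add(5, -216))), -13465), Rational(1, 2)) = Pow(Add(Add(-3, Mul(0, -211)), -13465), Rational(1, 2)) = Pow(Add(Add(-3, 0), -13465), Rational(1, 2)) = Pow(Add(-3, -13465), Rational(1, 2)) = Pow(-13468, Rational(1, 2)) = Mul(2, I, Pow(3367, Rational(1, 2)))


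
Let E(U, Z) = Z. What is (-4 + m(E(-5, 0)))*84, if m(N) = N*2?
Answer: -336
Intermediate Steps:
m(N) = 2*N
(-4 + m(E(-5, 0)))*84 = (-4 + 2*0)*84 = (-4 + 0)*84 = -4*84 = -336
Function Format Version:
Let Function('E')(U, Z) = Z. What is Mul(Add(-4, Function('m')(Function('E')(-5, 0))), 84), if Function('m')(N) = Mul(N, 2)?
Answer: -336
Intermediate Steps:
Function('m')(N) = Mul(2, N)
Mul(Add(-4, Function('m')(Function('E')(-5, 0))), 84) = Mul(Add(-4, Mul(2, 0)), 84) = Mul(Add(-4, 0), 84) = Mul(-4, 84) = -336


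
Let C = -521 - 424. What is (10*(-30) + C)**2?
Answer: 1550025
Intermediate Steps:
C = -945
(10*(-30) + C)**2 = (10*(-30) - 945)**2 = (-300 - 945)**2 = (-1245)**2 = 1550025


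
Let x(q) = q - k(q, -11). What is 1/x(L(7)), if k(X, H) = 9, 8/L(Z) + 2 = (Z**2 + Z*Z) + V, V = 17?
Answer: -113/1009 ≈ -0.11199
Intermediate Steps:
L(Z) = 8/(15 + 2*Z**2) (L(Z) = 8/(-2 + ((Z**2 + Z*Z) + 17)) = 8/(-2 + ((Z**2 + Z**2) + 17)) = 8/(-2 + (2*Z**2 + 17)) = 8/(-2 + (17 + 2*Z**2)) = 8/(15 + 2*Z**2))
x(q) = -9 + q (x(q) = q - 1*9 = q - 9 = -9 + q)
1/x(L(7)) = 1/(-9 + 8/(15 + 2*7**2)) = 1/(-9 + 8/(15 + 2*49)) = 1/(-9 + 8/(15 + 98)) = 1/(-9 + 8/113) = 1/(-1009/113) = -113/1009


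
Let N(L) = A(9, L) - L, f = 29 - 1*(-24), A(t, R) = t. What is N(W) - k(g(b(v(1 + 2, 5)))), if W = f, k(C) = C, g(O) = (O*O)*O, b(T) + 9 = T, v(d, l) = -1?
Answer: 956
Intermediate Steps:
b(T) = -9 + T
g(O) = O³ (g(O) = O²*O = O³)
f = 53 (f = 29 + 24 = 53)
W = 53
N(L) = 9 - L
N(W) - k(g(b(v(1 + 2, 5)))) = (9 - 1*53) - (-9 - 1)³ = (9 - 53) - 1*(-10)³ = -44 - 1*(-1000) = -44 + 1000 = 956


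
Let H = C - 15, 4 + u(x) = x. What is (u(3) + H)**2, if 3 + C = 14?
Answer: 25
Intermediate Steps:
C = 11 (C = -3 + 14 = 11)
u(x) = -4 + x
H = -4 (H = 11 - 15 = -4)
(u(3) + H)**2 = ((-4 + 3) - 4)**2 = (-1 - 4)**2 = (-5)**2 = 25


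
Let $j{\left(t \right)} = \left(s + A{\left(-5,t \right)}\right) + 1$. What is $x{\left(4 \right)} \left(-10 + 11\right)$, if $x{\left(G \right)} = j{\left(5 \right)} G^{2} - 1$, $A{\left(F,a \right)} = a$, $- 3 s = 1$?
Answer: $\frac{269}{3} \approx 89.667$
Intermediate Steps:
$s = - \frac{1}{3}$ ($s = \left(- \frac{1}{3}\right) 1 = - \frac{1}{3} \approx -0.33333$)
$j{\left(t \right)} = \frac{2}{3} + t$ ($j{\left(t \right)} = \left(- \frac{1}{3} + t\right) + 1 = \frac{2}{3} + t$)
$x{\left(G \right)} = -1 + \frac{17 G^{2}}{3}$ ($x{\left(G \right)} = \left(\frac{2}{3} + 5\right) G^{2} - 1 = \frac{17 G^{2}}{3} - 1 = -1 + \frac{17 G^{2}}{3}$)
$x{\left(4 \right)} \left(-10 + 11\right) = \left(-1 + \frac{17 \cdot 4^{2}}{3}\right) \left(-10 + 11\right) = \left(-1 + \frac{17}{3} \cdot 16\right) 1 = \left(-1 + \frac{272}{3}\right) 1 = \frac{269}{3} \cdot 1 = \frac{269}{3}$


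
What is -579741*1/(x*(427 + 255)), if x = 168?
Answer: -193247/38192 ≈ -5.0599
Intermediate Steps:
-579741*1/(x*(427 + 255)) = -579741*1/(168*(427 + 255)) = -579741/(168*682) = -579741/114576 = -579741*1/114576 = -193247/38192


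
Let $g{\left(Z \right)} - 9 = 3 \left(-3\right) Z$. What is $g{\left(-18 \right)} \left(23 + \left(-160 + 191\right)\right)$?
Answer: $9234$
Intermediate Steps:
$g{\left(Z \right)} = 9 - 9 Z$ ($g{\left(Z \right)} = 9 + 3 \left(-3\right) Z = 9 - 9 Z$)
$g{\left(-18 \right)} \left(23 + \left(-160 + 191\right)\right) = \left(9 - -162\right) \left(23 + \left(-160 + 191\right)\right) = \left(9 + 162\right) \left(23 + 31\right) = 171 \cdot 54 = 9234$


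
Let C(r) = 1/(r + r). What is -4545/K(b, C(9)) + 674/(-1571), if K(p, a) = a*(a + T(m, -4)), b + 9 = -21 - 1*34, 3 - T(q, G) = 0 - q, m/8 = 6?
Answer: -2314042586/1443749 ≈ -1602.8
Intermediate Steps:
m = 48 (m = 8*6 = 48)
T(q, G) = 3 + q (T(q, G) = 3 - (0 - q) = 3 - (-1)*q = 3 + q)
C(r) = 1/(2*r)
b = -64 (b = -9 + (-21 - 1*34) = -9 + (-21 - 34) = -9 - 55 = -64)
K(p, a) = a*(51 + a) (K(p, a) = a*(a + (3 + 48)) = a*(a + 51) = a*(51 + a))
-4545/K(b, C(9)) + 674/(-1571) = -4545*18/(51 + (1/2)/9) + 674/(-1571) = -4545*18/(51 + (1/2)*(1/9)) + 674*(-1/1571) = -4545*18/(51 + 1/18) - 674/1571 = -4545/((1/18)*(919/18)) - 674/1571 = -4545/919/324 - 674/1571 = -4545*324/919 - 674/1571 = -1472580/919 - 674/1571 = -2314042586/1443749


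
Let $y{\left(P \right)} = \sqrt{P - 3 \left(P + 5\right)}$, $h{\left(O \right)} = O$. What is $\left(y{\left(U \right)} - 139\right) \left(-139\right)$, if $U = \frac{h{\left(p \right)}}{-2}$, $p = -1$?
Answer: $19321 - 556 i \approx 19321.0 - 556.0 i$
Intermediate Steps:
$U = \frac{1}{2}$ ($U = - \frac{1}{-2} = \left(-1\right) \left(- \frac{1}{2}\right) = \frac{1}{2} \approx 0.5$)
$y{\left(P \right)} = \sqrt{-15 - 2 P}$ ($y{\left(P \right)} = \sqrt{P - 3 \left(5 + P\right)} = \sqrt{P - \left(15 + 3 P\right)} = \sqrt{-15 - 2 P}$)
$\left(y{\left(U \right)} - 139\right) \left(-139\right) = \left(\sqrt{-15 - 1} - 139\right) \left(-139\right) = \left(\sqrt{-16} - 139\right) \left(-139\right) = \left(4 i - 139\right) \left(-139\right) = \left(-139 + 4 i\right) \left(-139\right) = 19321 - 556 i$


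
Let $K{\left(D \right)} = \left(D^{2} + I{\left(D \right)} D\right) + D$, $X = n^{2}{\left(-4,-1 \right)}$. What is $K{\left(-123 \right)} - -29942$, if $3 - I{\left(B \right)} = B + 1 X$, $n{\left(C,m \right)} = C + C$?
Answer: $37322$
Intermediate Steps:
$n{\left(C,m \right)} = 2 C$
$X = 64$ ($X = \left(2 \left(-4\right)\right)^{2} = \left(-8\right)^{2} = 64$)
$I{\left(B \right)} = -61 - B$ ($I{\left(B \right)} = 3 - \left(B + 1 \cdot 64\right) = 3 - \left(B + 64\right) = 3 - \left(64 + B\right) = -61 - B$)
$K{\left(D \right)} = D + D^{2} + D \left(-61 - D\right)$ ($K{\left(D \right)} = \left(D^{2} + \left(-61 - D\right) D\right) + D = \left(D^{2} + D \left(-61 - D\right)\right) + D = D + D^{2} + D \left(-61 - D\right)$)
$K{\left(-123 \right)} - -29942 = \left(-60\right) \left(-123\right) - -29942 = 7380 + 29942 = 37322$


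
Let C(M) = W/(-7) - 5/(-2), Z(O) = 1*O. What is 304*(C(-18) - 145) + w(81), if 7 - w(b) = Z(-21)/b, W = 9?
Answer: -8259980/189 ≈ -43704.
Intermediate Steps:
Z(O) = O
C(M) = 17/14 (C(M) = 9/(-7) - 5/(-2) = 9*(-⅐) - 5*(-½) = -9/7 + 5/2 = 17/14)
w(b) = 7 + 21/b (w(b) = 7 - (-21)/b = 7 + 21/b)
304*(C(-18) - 145) + w(81) = 304*(17/14 - 145) + (7 + 21/81) = 304*(-2013/14) + (7 + 21*(1/81)) = -305976/7 + (7 + 7/27) = -305976/7 + 196/27 = -8259980/189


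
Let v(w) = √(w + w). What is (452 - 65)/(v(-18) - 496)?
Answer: -47988/61513 - 1161*I/123026 ≈ -0.78013 - 0.009437*I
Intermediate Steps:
v(w) = √2*√w (v(w) = √(2*w) = √2*√w)
(452 - 65)/(v(-18) - 496) = (452 - 65)/(√2*√(-18) - 496) = 387/(√2*(3*I*√2) - 496) = 387/(6*I - 496) = 387/(-496 + 6*I) = 387*((-496 - 6*I)/246052) = 387*(-496 - 6*I)/246052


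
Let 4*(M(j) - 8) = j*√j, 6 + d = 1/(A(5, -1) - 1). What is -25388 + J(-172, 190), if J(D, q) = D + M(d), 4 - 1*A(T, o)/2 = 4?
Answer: -25552 - 7*I*√7/4 ≈ -25552.0 - 4.6301*I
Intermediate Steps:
A(T, o) = 0 (A(T, o) = 8 - 2*4 = 8 - 8 = 0)
d = -7 (d = -6 + 1/(0 - 1) = -6 + 1/(-1) = -6 - 1 = -7)
M(j) = 8 + j^(3/2)/4 (M(j) = 8 + (j*√j)/4 = 8 + j^(3/2)/4)
J(D, q) = 8 + D - 7*I*√7/4 (J(D, q) = D + (8 + (-7)^(3/2)/4) = D + (8 + (-7*I*√7)/4) = D + (8 - 7*I*√7/4) = 8 + D - 7*I*√7/4)
-25388 + J(-172, 190) = -25388 + (8 - 172 - 7*I*√7/4) = -25388 + (-164 - 7*I*√7/4) = -25552 - 7*I*√7/4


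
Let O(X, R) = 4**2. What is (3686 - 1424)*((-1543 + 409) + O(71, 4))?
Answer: -2528916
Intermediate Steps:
O(X, R) = 16
(3686 - 1424)*((-1543 + 409) + O(71, 4)) = (3686 - 1424)*((-1543 + 409) + 16) = 2262*(-1134 + 16) = 2262*(-1118) = -2528916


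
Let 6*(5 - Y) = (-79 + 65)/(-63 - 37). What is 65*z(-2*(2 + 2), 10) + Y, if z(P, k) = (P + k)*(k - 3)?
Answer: 274493/300 ≈ 914.98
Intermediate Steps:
z(P, k) = (-3 + k)*(P + k) (z(P, k) = (P + k)*(-3 + k) = (-3 + k)*(P + k))
Y = 1493/300 (Y = 5 - (-79 + 65)/(6*(-63 - 37)) = 5 - (-7)/(3*(-100)) = 5 - (-7)*(-1)/(3*100) = 5 - ⅙*7/50 = 5 - 7/300 = 1493/300 ≈ 4.9767)
65*z(-2*(2 + 2), 10) + Y = 65*(10² - (-6)*(2 + 2) - 3*10 - 2*(2 + 2)*10) + 1493/300 = 65*(100 - (-6)*4 - 30 - 2*4*10) + 1493/300 = 65*(100 - 3*(-8) - 30 - 8*10) + 1493/300 = 65*(100 + 24 - 30 - 80) + 1493/300 = 65*14 + 1493/300 = 910 + 1493/300 = 274493/300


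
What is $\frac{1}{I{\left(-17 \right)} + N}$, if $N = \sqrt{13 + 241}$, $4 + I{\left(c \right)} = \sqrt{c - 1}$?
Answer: $\frac{1}{-4 + \sqrt{254} + 3 i \sqrt{2}} \approx 0.074376 - 0.026434 i$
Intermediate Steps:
$I{\left(c \right)} = -4 + \sqrt{-1 + c}$ ($I{\left(c \right)} = -4 + \sqrt{c - 1} = -4 + \sqrt{-1 + c}$)
$N = \sqrt{254} \approx 15.937$
$\frac{1}{I{\left(-17 \right)} + N} = \frac{1}{\left(-4 + \sqrt{-1 - 17}\right) + \sqrt{254}} = \frac{1}{\left(-4 + \sqrt{-18}\right) + \sqrt{254}} = \frac{1}{\left(-4 + 3 i \sqrt{2}\right) + \sqrt{254}} = \frac{1}{-4 + \sqrt{254} + 3 i \sqrt{2}}$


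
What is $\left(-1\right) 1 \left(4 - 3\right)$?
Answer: $-1$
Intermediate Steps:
$\left(-1\right) 1 \left(4 - 3\right) = - (4 - 3) = \left(-1\right) 1 = -1$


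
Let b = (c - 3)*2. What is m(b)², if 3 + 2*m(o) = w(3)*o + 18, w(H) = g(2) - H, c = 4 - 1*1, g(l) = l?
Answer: 225/4 ≈ 56.250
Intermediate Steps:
c = 3 (c = 4 - 1 = 3)
b = 0 (b = (3 - 3)*2 = 0*2 = 0)
w(H) = 2 - H
m(o) = 15/2 - o/2 (m(o) = -3/2 + ((2 - 1*3)*o + 18)/2 = -3/2 + ((2 - 3)*o + 18)/2 = -3/2 + (-o + 18)/2 = -3/2 + (18 - o)/2 = -3/2 + (9 - o/2) = 15/2 - o/2)
m(b)² = (15/2 - ½*0)² = (15/2 + 0)² = (15/2)² = 225/4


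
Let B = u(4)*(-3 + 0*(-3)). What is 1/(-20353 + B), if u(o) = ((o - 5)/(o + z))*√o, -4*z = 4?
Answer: -1/20351 ≈ -4.9138e-5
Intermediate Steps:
z = -1 (z = -¼*4 = -1)
u(o) = √o*(-5 + o)/(-1 + o) (u(o) = ((o - 5)/(o - 1))*√o = ((-5 + o)/(-1 + o))*√o = √o*(-5 + o)/(-1 + o))
B = 2 (B = (√4*(-5 + 4)/(-1 + 4))*(-3 + 0*(-3)) = (2*(-1)/3)*(-3 + 0) = (2*(⅓)*(-1))*(-3) = -⅔*(-3) = 2)
1/(-20353 + B) = 1/(-20353 + 2) = 1/(-20351) = -1/20351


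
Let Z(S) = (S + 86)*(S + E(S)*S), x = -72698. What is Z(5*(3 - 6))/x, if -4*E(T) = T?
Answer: 20235/290792 ≈ 0.069586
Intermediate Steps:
E(T) = -T/4
Z(S) = (86 + S)*(S - S²/4) (Z(S) = (S + 86)*(S + (-S/4)*S) = (86 + S)*(S - S²/4))
Z(5*(3 - 6))/x = ((5*(3 - 6))*(344 - (5*(3 - 6))² - 410*(3 - 6))/4)/(-72698) = ((5*(-3))*(344 - (5*(-3))² - 410*(-3))/4)*(-1/72698) = ((¼)*(-15)*(344 - 1*(-15)² - 82*(-15)))*(-1/72698) = ((¼)*(-15)*(344 - 1*225 + 1230))*(-1/72698) = ((¼)*(-15)*(344 - 225 + 1230))*(-1/72698) = ((¼)*(-15)*1349)*(-1/72698) = -20235/4*(-1/72698) = 20235/290792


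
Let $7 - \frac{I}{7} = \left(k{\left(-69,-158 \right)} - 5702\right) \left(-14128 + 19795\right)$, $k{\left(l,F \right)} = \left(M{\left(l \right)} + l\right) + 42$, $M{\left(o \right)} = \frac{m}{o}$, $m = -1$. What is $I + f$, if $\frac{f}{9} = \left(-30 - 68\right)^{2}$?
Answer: $\frac{5229041055}{23} \approx 2.2735 \cdot 10^{8}$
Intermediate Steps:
$M{\left(o \right)} = - \frac{1}{o}$
$k{\left(l,F \right)} = 42 + l - \frac{1}{l}$ ($k{\left(l,F \right)} = \left(- \frac{1}{l} + l\right) + 42 = \left(l - \frac{1}{l}\right) + 42 = 42 + l - \frac{1}{l}$)
$I = \frac{5227053027}{23}$ ($I = 49 - 7 \left(\left(42 - 69 - \frac{1}{-69}\right) - 5702\right) \left(-14128 + 19795\right) = 49 - 7 \left(\left(42 - 69 - - \frac{1}{69}\right) - 5702\right) 5667 = 49 - 7 \left(\left(42 - 69 + \frac{1}{69}\right) - 5702\right) 5667 = 49 - 7 \left(- \frac{1862}{69} - 5702\right) 5667 = 49 - 7 \left(\left(- \frac{395300}{69}\right) 5667\right) = 49 - - \frac{5227051900}{23} = 49 + \frac{5227051900}{23} = \frac{5227053027}{23} \approx 2.2726 \cdot 10^{8}$)
$f = 86436$ ($f = 9 \left(-30 - 68\right)^{2} = 9 \left(-98\right)^{2} = 9 \cdot 9604 = 86436$)
$I + f = \frac{5227053027}{23} + 86436 = \frac{5229041055}{23}$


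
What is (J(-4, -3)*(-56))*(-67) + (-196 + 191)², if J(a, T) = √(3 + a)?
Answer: 25 + 3752*I ≈ 25.0 + 3752.0*I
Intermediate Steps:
(J(-4, -3)*(-56))*(-67) + (-196 + 191)² = (√(3 - 4)*(-56))*(-67) + (-196 + 191)² = (√(-1)*(-56))*(-67) + (-5)² = (I*(-56))*(-67) + 25 = -56*I*(-67) + 25 = 3752*I + 25 = 25 + 3752*I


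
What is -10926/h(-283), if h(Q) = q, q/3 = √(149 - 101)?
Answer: -607*√3/2 ≈ -525.68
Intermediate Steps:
q = 12*√3 (q = 3*√(149 - 101) = 3*√48 = 3*(4*√3) = 12*√3 ≈ 20.785)
h(Q) = 12*√3
-10926/h(-283) = -10926*√3/36 = -607*√3/2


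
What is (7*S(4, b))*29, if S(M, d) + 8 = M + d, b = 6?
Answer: 406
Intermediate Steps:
S(M, d) = -8 + M + d (S(M, d) = -8 + (M + d) = -8 + M + d)
(7*S(4, b))*29 = (7*(-8 + 4 + 6))*29 = (7*2)*29 = 14*29 = 406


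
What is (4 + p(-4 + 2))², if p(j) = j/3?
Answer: 100/9 ≈ 11.111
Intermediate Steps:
p(j) = j/3 (p(j) = j*(⅓) = j/3)
(4 + p(-4 + 2))² = (4 + (-4 + 2)/3)² = (4 + (⅓)*(-2))² = (4 - ⅔)² = (10/3)² = 100/9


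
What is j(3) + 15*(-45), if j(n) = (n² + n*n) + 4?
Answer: -653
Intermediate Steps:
j(n) = 4 + 2*n² (j(n) = (n² + n²) + 4 = 2*n² + 4 = 4 + 2*n²)
j(3) + 15*(-45) = (4 + 2*3²) + 15*(-45) = (4 + 2*9) - 675 = (4 + 18) - 675 = 22 - 675 = -653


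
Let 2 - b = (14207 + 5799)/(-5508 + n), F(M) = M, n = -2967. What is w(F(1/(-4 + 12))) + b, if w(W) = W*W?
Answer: 2373659/542400 ≈ 4.3762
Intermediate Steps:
w(W) = W**2
b = 36956/8475 (b = 2 - (14207 + 5799)/(-5508 - 2967) = 2 - 20006/(-8475) = 2 - 20006*(-1)/8475 = 2 - 1*(-20006/8475) = 2 + 20006/8475 = 36956/8475 ≈ 4.3606)
w(F(1/(-4 + 12))) + b = (1/(-4 + 12))**2 + 36956/8475 = (1/8)**2 + 36956/8475 = 1/64 + 36956/8475 = 2373659/542400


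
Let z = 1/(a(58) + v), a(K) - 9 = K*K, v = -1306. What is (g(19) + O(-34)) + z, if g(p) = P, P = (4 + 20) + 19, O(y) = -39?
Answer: 8269/2067 ≈ 4.0005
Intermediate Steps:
a(K) = 9 + K² (a(K) = 9 + K*K = 9 + K²)
P = 43 (P = 24 + 19 = 43)
g(p) = 43
z = 1/2067 (z = 1/((9 + 58²) - 1306) = 1/((9 + 3364) - 1306) = 1/(3373 - 1306) = 1/2067 ≈ 0.00048379)
(g(19) + O(-34)) + z = (43 - 39) + 1/2067 = 4 + 1/2067 = 8269/2067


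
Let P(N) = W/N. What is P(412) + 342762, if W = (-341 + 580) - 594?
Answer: 141217589/412 ≈ 3.4276e+5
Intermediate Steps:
W = -355 (W = 239 - 594 = -355)
P(N) = -355/N
P(412) + 342762 = -355/412 + 342762 = 141217589/412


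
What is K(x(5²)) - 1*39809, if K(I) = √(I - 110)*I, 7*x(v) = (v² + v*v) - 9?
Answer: -39809 + 1241*√3297/49 ≈ -38355.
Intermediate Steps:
x(v) = -9/7 + 2*v²/7 (x(v) = ((v² + v*v) - 9)/7 = ((v² + v²) - 9)/7 = (2*v² - 9)/7 = (-9 + 2*v²)/7 = -9/7 + 2*v²/7)
K(I) = I*√(-110 + I) (K(I) = √(-110 + I)*I = I*√(-110 + I))
K(x(5²)) - 1*39809 = (-9/7 + 2*(5²)²/7)*√(-110 + (-9/7 + 2*(5²)²/7)) - 1*39809 = (-9/7 + (2/7)*25²)*√(-110 + (-9/7 + (2/7)*25²)) - 39809 = (-9/7 + (2/7)*625)*√(-110 + (-9/7 + (2/7)*625)) - 39809 = (-9/7 + 1250/7)*√(-110 + (-9/7 + 1250/7)) - 39809 = 1241*√(-110 + 1241/7)/7 - 39809 = 1241*√(471/7)/7 - 39809 = 1241*(√3297/7)/7 - 39809 = 1241*√3297/49 - 39809 = -39809 + 1241*√3297/49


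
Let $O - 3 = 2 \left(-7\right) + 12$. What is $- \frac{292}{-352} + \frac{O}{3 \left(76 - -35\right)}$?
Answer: $\frac{24397}{29304} \approx 0.83255$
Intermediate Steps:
$O = 1$ ($O = 3 + \left(2 \left(-7\right) + 12\right) = 3 + \left(-14 + 12\right) = 3 - 2 = 1$)
$- \frac{292}{-352} + \frac{O}{3 \left(76 - -35\right)} = - \frac{292}{-352} + 1 \frac{1}{3 \left(76 - -35\right)} = \left(-292\right) \left(- \frac{1}{352}\right) + 1 \frac{1}{3 \left(76 + 35\right)} = \frac{73}{88} + 1 \frac{1}{3 \cdot 111} = \frac{73}{88} + 1 \cdot \frac{1}{333} = \frac{73}{88} + \frac{1}{333} = \frac{24397}{29304}$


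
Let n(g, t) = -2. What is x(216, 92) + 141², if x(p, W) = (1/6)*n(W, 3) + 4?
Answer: 59654/3 ≈ 19885.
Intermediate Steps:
x(p, W) = 11/3 (x(p, W) = (1/6)*(-2) + 4 = (1*(⅙))*(-2) + 4 = (⅙)*(-2) + 4 = -⅓ + 4 = 11/3)
x(216, 92) + 141² = 11/3 + 141² = 11/3 + 19881 = 59654/3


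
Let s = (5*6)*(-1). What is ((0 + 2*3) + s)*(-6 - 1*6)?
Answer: 288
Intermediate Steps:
s = -30 (s = 30*(-1) = -30)
((0 + 2*3) + s)*(-6 - 1*6) = ((0 + 2*3) - 30)*(-6 - 1*6) = ((0 + 6) - 30)*(-6 - 6) = (6 - 30)*(-12) = -24*(-12) = 288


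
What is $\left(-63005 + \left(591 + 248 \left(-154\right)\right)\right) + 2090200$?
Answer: $1989594$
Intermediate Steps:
$\left(-63005 + \left(591 + 248 \left(-154\right)\right)\right) + 2090200 = \left(-63005 + \left(591 - 38192\right)\right) + 2090200 = \left(-63005 - 37601\right) + 2090200 = -100606 + 2090200 = 1989594$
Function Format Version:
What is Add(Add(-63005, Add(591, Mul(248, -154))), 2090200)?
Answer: 1989594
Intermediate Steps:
Add(Add(-63005, Add(591, Mul(248, -154))), 2090200) = Add(Add(-63005, Add(591, -38192)), 2090200) = Add(Add(-63005, -37601), 2090200) = Add(-100606, 2090200) = 1989594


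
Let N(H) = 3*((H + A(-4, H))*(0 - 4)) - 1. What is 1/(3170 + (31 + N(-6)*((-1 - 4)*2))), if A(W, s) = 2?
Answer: 1/2731 ≈ 0.00036617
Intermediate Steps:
N(H) = -25 - 12*H (N(H) = 3*((H + 2)*(0 - 4)) - 1 = 3*((2 + H)*(-4)) - 1 = 3*(-8 - 4*H) - 1 = (-24 - 12*H) - 1 = -25 - 12*H)
1/(3170 + (31 + N(-6)*((-1 - 4)*2))) = 1/(3170 + (31 + (-25 - 12*(-6))*((-1 - 4)*2))) = 1/(3170 + (31 + (-25 + 72)*(-5*2))) = 1/(3170 + (31 + 47*(-10))) = 1/(3170 + (31 - 470)) = 1/(3170 - 439) = 1/2731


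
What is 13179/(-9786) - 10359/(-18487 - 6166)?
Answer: -74509571/80418086 ≈ -0.92653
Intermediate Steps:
13179/(-9786) - 10359/(-18487 - 6166) = 13179*(-1/9786) - 10359/(-24653) = -4393/3262 - 10359*(-1/24653) = -4393/3262 + 10359/24653 = -74509571/80418086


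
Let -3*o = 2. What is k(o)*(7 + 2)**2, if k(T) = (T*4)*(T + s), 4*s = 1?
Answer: 90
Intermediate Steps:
o = -2/3 (o = -1/3*2 = -2/3 ≈ -0.66667)
s = 1/4 (s = (1/4)*1 = 1/4 ≈ 0.25000)
k(T) = 4*T*(1/4 + T) (k(T) = (T*4)*(T + 1/4) = (4*T)*(1/4 + T) = 4*T*(1/4 + T))
k(o)*(7 + 2)**2 = (-2*(1 + 4*(-2/3))/3)*(7 + 2)**2 = -2*(1 - 8/3)/3*9**2 = -2/3*(-5/3)*81 = (10/9)*81 = 90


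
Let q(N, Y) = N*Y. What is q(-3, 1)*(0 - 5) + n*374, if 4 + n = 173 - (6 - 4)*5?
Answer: 59481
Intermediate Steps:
n = 159 (n = -4 + (173 - (6 - 4)*5) = -4 + (173 - 2*5) = -4 + (173 - 1*10) = -4 + (173 - 10) = -4 + 163 = 159)
q(-3, 1)*(0 - 5) + n*374 = (-3*1)*(0 - 5) + 159*374 = -3*(-5) + 59466 = 15 + 59466 = 59481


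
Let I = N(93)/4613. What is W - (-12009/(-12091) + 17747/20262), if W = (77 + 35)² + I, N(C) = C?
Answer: 14174247578150375/1130128915146 ≈ 12542.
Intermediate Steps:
I = 93/4613 ≈ 0.020160
W = 57865565/4613 (W = (77 + 35)² + 93/4613 = 112² + 93/4613 = 12544 + 93/4613 = 57865565/4613 ≈ 12544.)
W - (-12009/(-12091) + 17747/20262) = 57865565/4613 - (-12009/(-12091) + 17747/20262) = 57865565/4613 - (-12009*(-1/12091) + 17747*(1/20262)) = 57865565/4613 - (12009/12091 + 17747/20262) = 57865565/4613 - 1*457905335/244987842 = 57865565/4613 - 457905335/244987842 = 14174247578150375/1130128915146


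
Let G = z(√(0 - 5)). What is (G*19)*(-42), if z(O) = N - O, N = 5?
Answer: -3990 + 798*I*√5 ≈ -3990.0 + 1784.4*I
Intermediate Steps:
z(O) = 5 - O
G = 5 - I*√5 (G = 5 - √(0 - 5) = 5 - √(-5) = 5 - I*√5 ≈ 5.0 - 2.2361*I)
(G*19)*(-42) = ((5 - I*√5)*19)*(-42) = (95 - 19*I*√5)*(-42) = -3990 + 798*I*√5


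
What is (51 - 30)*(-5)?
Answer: -105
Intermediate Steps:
(51 - 30)*(-5) = 21*(-5) = -105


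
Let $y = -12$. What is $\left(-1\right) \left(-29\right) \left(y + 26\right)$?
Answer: $406$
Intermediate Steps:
$\left(-1\right) \left(-29\right) \left(y + 26\right) = \left(-1\right) \left(-29\right) \left(-12 + 26\right) = 29 \cdot 14 = 406$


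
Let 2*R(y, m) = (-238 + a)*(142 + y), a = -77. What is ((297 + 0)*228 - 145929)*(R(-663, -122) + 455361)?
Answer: -84066226281/2 ≈ -4.2033e+10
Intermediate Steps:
R(y, m) = -22365 - 315*y/2 (R(y, m) = ((-238 - 77)*(142 + y))/2 = (-315*(142 + y))/2 = (-44730 - 315*y)/2 = -22365 - 315*y/2)
((297 + 0)*228 - 145929)*(R(-663, -122) + 455361) = ((297 + 0)*228 - 145929)*((-22365 - 315/2*(-663)) + 455361) = (297*228 - 145929)*((-22365 + 208845/2) + 455361) = (67716 - 145929)*(164115/2 + 455361) = -78213*1074837/2 = -84066226281/2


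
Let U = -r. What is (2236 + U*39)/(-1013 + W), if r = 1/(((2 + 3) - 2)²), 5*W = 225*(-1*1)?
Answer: -6695/3174 ≈ -2.1093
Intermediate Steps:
W = -45 (W = (225*(-1*1))/5 = (225*(-1))/5 = (⅕)*(-225) = -45)
r = ⅑ (r = 1/((5 - 2)²) = 1/(3²) = 1/9 = ⅑ ≈ 0.11111)
U = -⅑ (U = -1*⅑ = -⅑ ≈ -0.11111)
(2236 + U*39)/(-1013 + W) = (2236 - ⅑*39)/(-1013 - 45) = (2236 - 13/3)/(-1058) = (6695/3)*(-1/1058) = -6695/3174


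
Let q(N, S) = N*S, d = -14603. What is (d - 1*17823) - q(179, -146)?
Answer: -6292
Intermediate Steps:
(d - 1*17823) - q(179, -146) = (-14603 - 1*17823) - 179*(-146) = (-14603 - 17823) - 1*(-26134) = -32426 + 26134 = -6292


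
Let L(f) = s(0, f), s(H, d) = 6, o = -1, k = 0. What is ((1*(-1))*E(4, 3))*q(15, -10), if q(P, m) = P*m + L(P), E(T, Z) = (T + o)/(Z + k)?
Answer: 144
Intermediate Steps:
L(f) = 6
E(T, Z) = (-1 + T)/Z (E(T, Z) = (T - 1)/(Z + 0) = (-1 + T)/Z)
q(P, m) = 6 + P*m (q(P, m) = P*m + 6 = 6 + P*m)
((1*(-1))*E(4, 3))*q(15, -10) = ((1*(-1))*((-1 + 4)/3))*(6 + 15*(-10)) = (-3/3)*(6 - 150) = -1*1*(-144) = -1*(-144) = 144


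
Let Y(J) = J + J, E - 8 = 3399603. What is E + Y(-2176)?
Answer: 3395259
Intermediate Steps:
E = 3399611 (E = 8 + 3399603 = 3399611)
Y(J) = 2*J
E + Y(-2176) = 3399611 + 2*(-2176) = 3399611 - 4352 = 3395259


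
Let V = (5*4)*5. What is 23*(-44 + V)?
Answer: 1288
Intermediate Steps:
V = 100 (V = 20*5 = 100)
23*(-44 + V) = 23*(-44 + 100) = 23*56 = 1288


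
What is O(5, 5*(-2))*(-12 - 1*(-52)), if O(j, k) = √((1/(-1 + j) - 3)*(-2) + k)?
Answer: 60*I*√2 ≈ 84.853*I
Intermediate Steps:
O(j, k) = √(6 + k - 2/(-1 + j)) (O(j, k) = √((-3 + 1/(-1 + j))*(-2) + k) = √((6 - 2/(-1 + j)) + k) = √(6 + k - 2/(-1 + j)))
O(5, 5*(-2))*(-12 - 1*(-52)) = √((-2 + (-1 + 5)*(6 + 5*(-2)))/(-1 + 5))*(-12 - 1*(-52)) = √((-2 + 4*(6 - 10))/4)*(-12 + 52) = √((-2 + 4*(-4))/4)*40 = √((-2 - 16)/4)*40 = √((¼)*(-18))*40 = √(-9/2)*40 = (3*I*√2/2)*40 = 60*I*√2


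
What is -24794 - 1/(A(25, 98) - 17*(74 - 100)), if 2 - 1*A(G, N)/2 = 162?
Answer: -3024869/122 ≈ -24794.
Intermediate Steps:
A(G, N) = -320 (A(G, N) = 4 - 2*162 = 4 - 324 = -320)
-24794 - 1/(A(25, 98) - 17*(74 - 100)) = -24794 - 1/(-320 - 17*(74 - 100)) = -24794 - 1/(-320 - 17*(-26)) = -24794 - 1/(-320 + 442) = -24794 - 1/122 = -3024869/122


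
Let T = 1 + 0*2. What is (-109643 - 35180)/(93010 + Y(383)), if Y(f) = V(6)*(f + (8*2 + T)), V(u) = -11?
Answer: -144823/88610 ≈ -1.6344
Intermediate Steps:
T = 1 (T = 1 + 0 = 1)
Y(f) = -187 - 11*f (Y(f) = -11*(f + (8*2 + 1)) = -11*(f + (16 + 1)) = -11*(f + 17) = -11*(17 + f) = -187 - 11*f)
(-109643 - 35180)/(93010 + Y(383)) = (-109643 - 35180)/(93010 + (-187 - 11*383)) = -144823/(93010 + (-187 - 4213)) = -144823/(93010 - 4400) = -144823/88610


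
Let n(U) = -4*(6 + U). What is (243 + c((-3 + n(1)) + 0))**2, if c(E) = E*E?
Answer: 1449616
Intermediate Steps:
n(U) = -24 - 4*U
c(E) = E**2
(243 + c((-3 + n(1)) + 0))**2 = (243 + ((-3 + (-24 - 4*1)) + 0)**2)**2 = (243 + ((-3 + (-24 - 4)) + 0)**2)**2 = (243 + ((-3 - 28) + 0)**2)**2 = (243 + (-31 + 0)**2)**2 = (243 + (-31)**2)**2 = (243 + 961)**2 = 1204**2 = 1449616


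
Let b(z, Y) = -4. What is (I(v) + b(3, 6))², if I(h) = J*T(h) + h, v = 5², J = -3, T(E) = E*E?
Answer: 3437316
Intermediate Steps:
T(E) = E²
v = 25
I(h) = h - 3*h² (I(h) = -3*h² + h = h - 3*h²)
(I(v) + b(3, 6))² = (25*(1 - 3*25) - 4)² = (25*(1 - 75) - 4)² = (25*(-74) - 4)² = (-1850 - 4)² = (-1854)² = 3437316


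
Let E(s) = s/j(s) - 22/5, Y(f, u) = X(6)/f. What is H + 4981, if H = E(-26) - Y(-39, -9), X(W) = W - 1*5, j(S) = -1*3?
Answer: 324044/65 ≈ 4985.3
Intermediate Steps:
j(S) = -3
X(W) = -5 + W (X(W) = W - 5 = -5 + W)
Y(f, u) = 1/f (Y(f, u) = (-5 + 6)/f = 1/f)
E(s) = -22/5 - s/3 (E(s) = s/(-3) - 22/5 = s*(-1/3) - 22*1/5 = -s/3 - 22/5 = -22/5 - s/3)
H = 279/65 (H = (-22/5 - 1/3*(-26)) - 1/(-39) = (-22/5 + 26/3) - 1*(-1/39) = 64/15 + 1/39 = 279/65 ≈ 4.2923)
H + 4981 = 279/65 + 4981 = 324044/65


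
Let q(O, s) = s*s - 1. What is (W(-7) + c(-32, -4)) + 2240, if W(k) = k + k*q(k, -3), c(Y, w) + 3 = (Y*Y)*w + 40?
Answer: -1882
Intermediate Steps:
q(O, s) = -1 + s² (q(O, s) = s² - 1 = -1 + s²)
c(Y, w) = 37 + w*Y² (c(Y, w) = -3 + ((Y*Y)*w + 40) = -3 + (Y²*w + 40) = -3 + (w*Y² + 40) = -3 + (40 + w*Y²) = 37 + w*Y²)
W(k) = 9*k (W(k) = k + k*(-1 + (-3)²) = k + k*(-1 + 9) = k + k*8 = k + 8*k = 9*k)
(W(-7) + c(-32, -4)) + 2240 = (9*(-7) + (37 - 4*(-32)²)) + 2240 = (-63 + (37 - 4*1024)) + 2240 = (-63 + (37 - 4096)) + 2240 = (-63 - 4059) + 2240 = -4122 + 2240 = -1882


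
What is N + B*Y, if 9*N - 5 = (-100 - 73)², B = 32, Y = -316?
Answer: -6786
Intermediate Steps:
N = 3326 (N = 5/9 + (-100 - 73)²/9 = 5/9 + (⅑)*(-173)² = 5/9 + (⅑)*29929 = 5/9 + 29929/9 = 3326)
N + B*Y = 3326 + 32*(-316) = 3326 - 10112 = -6786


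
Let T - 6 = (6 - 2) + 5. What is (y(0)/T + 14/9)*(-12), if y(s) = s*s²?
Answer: -56/3 ≈ -18.667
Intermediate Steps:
T = 15 (T = 6 + ((6 - 2) + 5) = 6 + (4 + 5) = 6 + 9 = 15)
y(s) = s³
(y(0)/T + 14/9)*(-12) = (0³/15 + 14/9)*(-12) = (0*(1/15) + 14*(⅑))*(-12) = (0 + 14/9)*(-12) = (14/9)*(-12) = -56/3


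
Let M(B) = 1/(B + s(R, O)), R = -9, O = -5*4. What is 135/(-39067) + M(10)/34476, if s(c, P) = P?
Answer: -46581667/13468738920 ≈ -0.0034585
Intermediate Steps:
O = -20
M(B) = 1/(-20 + B) (M(B) = 1/(B - 20) = 1/(-20 + B))
135/(-39067) + M(10)/34476 = 135/(-39067) + 1/((-20 + 10)*34476) = 135*(-1/39067) + (1/34476)/(-10) = -135/39067 - ⅒*1/34476 = -135/39067 - 1/344760 = -46581667/13468738920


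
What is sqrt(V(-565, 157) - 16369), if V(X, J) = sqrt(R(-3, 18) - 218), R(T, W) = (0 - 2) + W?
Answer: sqrt(-16369 + I*sqrt(202)) ≈ 0.0555 + 127.94*I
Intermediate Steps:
R(T, W) = -2 + W
V(X, J) = I*sqrt(202) (V(X, J) = sqrt((-2 + 18) - 218) = sqrt(16 - 218) = sqrt(-202) = I*sqrt(202))
sqrt(V(-565, 157) - 16369) = sqrt(I*sqrt(202) - 16369) = sqrt(-16369 + I*sqrt(202))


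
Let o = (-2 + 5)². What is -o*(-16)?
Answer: 144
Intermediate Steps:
o = 9 (o = 3² = 9)
-o*(-16) = -1*9*(-16) = -9*(-16) = 144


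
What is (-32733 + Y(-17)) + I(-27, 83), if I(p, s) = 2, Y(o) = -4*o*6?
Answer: -32323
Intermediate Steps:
Y(o) = -24*o
(-32733 + Y(-17)) + I(-27, 83) = (-32733 - 24*(-17)) + 2 = (-32733 + 408) + 2 = -32325 + 2 = -32323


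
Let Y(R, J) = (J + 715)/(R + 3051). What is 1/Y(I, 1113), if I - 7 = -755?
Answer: 2303/1828 ≈ 1.2598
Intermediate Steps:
I = -748 (I = 7 - 755 = -748)
Y(R, J) = (715 + J)/(3051 + R)
1/Y(I, 1113) = 1/((715 + 1113)/(3051 - 748)) = 1/(1828/2303) = 2303/1828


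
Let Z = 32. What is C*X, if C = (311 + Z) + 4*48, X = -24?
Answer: -12840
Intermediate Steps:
C = 535 (C = (311 + 32) + 4*48 = 343 + 192 = 535)
C*X = 535*(-24) = -12840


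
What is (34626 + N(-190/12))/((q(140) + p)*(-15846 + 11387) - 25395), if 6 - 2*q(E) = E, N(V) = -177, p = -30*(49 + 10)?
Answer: 34449/8165788 ≈ 0.0042187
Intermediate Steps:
p = -1770 (p = -30*59 = -1770)
q(E) = 3 - E/2
(34626 + N(-190/12))/((q(140) + p)*(-15846 + 11387) - 25395) = (34626 - 177)/(((3 - 1/2*140) - 1770)*(-15846 + 11387) - 25395) = 34449/(((3 - 70) - 1770)*(-4459) - 25395) = 34449/((-67 - 1770)*(-4459) - 25395) = 34449/(-1837*(-4459) - 25395) = 34449/(8191183 - 25395) = 34449/8165788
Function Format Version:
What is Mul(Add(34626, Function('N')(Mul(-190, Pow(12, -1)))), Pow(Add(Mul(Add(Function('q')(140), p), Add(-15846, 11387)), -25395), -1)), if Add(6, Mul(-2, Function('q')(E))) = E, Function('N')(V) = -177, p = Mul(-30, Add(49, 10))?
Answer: Rational(34449, 8165788) ≈ 0.0042187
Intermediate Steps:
p = -1770 (p = Mul(-30, 59) = -1770)
Function('q')(E) = Add(3, Mul(Rational(-1, 2), E))
Mul(Add(34626, Function('N')(Mul(-190, Pow(12, -1)))), Pow(Add(Mul(Add(Function('q')(140), p), Add(-15846, 11387)), -25395), -1)) = Mul(Add(34626, -177), Pow(Add(Mul(Add(Add(3, Mul(Rational(-1, 2), 140)), -1770), Add(-15846, 11387)), -25395), -1)) = Mul(34449, Pow(Add(Mul(Add(Add(3, -70), -1770), -4459), -25395), -1)) = Mul(34449, Pow(Add(Mul(Add(-67, -1770), -4459), -25395), -1)) = Mul(34449, Pow(Add(Mul(-1837, -4459), -25395), -1)) = Mul(34449, Pow(Add(8191183, -25395), -1)) = Mul(34449, Pow(8165788, -1)) = Mul(34449, Rational(1, 8165788)) = Rational(34449, 8165788)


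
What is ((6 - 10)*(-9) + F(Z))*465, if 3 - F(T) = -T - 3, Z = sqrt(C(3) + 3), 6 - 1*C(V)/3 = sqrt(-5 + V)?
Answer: 19530 + 465*sqrt(21 - 3*I*sqrt(2)) ≈ 21672.0 - 214.17*I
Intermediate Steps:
C(V) = 18 - 3*sqrt(-5 + V)
Z = sqrt(21 - 3*I*sqrt(2)) (Z = sqrt((18 - 3*sqrt(-5 + 3)) + 3) = sqrt((18 - 3*I*sqrt(2)) + 3) = sqrt(21 - 3*I*sqrt(2)) ≈ 4.6057 - 0.46059*I)
F(T) = 6 + T (F(T) = 3 - (-T - 3) = 3 - (-3 - T) = 3 + (3 + T) = 6 + T)
((6 - 10)*(-9) + F(Z))*465 = ((6 - 10)*(-9) + (6 + sqrt(21 - 3*I*sqrt(2))))*465 = (-4*(-9) + (6 + sqrt(21 - 3*I*sqrt(2))))*465 = (36 + (6 + sqrt(21 - 3*I*sqrt(2))))*465 = (42 + sqrt(21 - 3*I*sqrt(2)))*465 = 19530 + 465*sqrt(21 - 3*I*sqrt(2))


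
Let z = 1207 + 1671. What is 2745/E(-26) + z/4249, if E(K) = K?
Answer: -11588677/110474 ≈ -104.90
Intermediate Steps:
z = 2878
2745/E(-26) + z/4249 = 2745/(-26) + 2878/4249 = 2745*(-1/26) + 2878*(1/4249) = -2745/26 + 2878/4249 = -11588677/110474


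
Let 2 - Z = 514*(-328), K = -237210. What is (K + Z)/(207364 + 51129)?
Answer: -68616/258493 ≈ -0.26545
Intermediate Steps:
Z = 168594 (Z = 2 - 514*(-328) = 2 - 1*(-168592) = 2 + 168592 = 168594)
(K + Z)/(207364 + 51129) = (-237210 + 168594)/(207364 + 51129) = -68616/258493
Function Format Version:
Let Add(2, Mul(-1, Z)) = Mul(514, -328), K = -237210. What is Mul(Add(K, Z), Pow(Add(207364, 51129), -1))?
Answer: Rational(-68616, 258493) ≈ -0.26545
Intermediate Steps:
Z = 168594 (Z = Add(2, Mul(-1, Mul(514, -328))) = Add(2, Mul(-1, -168592)) = Add(2, 168592) = 168594)
Mul(Add(K, Z), Pow(Add(207364, 51129), -1)) = Mul(Add(-237210, 168594), Pow(Add(207364, 51129), -1)) = Mul(-68616, Pow(258493, -1)) = Mul(-68616, Rational(1, 258493)) = Rational(-68616, 258493)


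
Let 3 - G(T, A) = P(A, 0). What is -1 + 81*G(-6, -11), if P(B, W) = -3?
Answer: 485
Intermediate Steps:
G(T, A) = 6 (G(T, A) = 3 - 1*(-3) = 3 + 3 = 6)
-1 + 81*G(-6, -11) = -1 + 81*6 = -1 + 486 = 485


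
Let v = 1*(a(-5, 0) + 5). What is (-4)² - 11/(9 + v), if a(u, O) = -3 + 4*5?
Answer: 485/31 ≈ 15.645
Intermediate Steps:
a(u, O) = 17 (a(u, O) = -3 + 20 = 17)
v = 22 (v = 1*(17 + 5) = 1*22 = 22)
(-4)² - 11/(9 + v) = (-4)² - 11/(9 + 22) = 16 - 11/31 = 485/31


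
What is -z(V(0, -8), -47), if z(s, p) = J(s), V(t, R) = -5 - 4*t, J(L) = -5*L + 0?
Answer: -25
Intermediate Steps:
J(L) = -5*L
z(s, p) = -5*s
-z(V(0, -8), -47) = -(-5)*(-5 - 4*0) = -(-5)*(-5 + 0) = -(-5)*(-5) = -1*25 = -25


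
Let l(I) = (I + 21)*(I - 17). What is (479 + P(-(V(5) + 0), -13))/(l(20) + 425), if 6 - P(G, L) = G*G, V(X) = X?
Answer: 115/137 ≈ 0.83942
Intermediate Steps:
l(I) = (-17 + I)*(21 + I) (l(I) = (21 + I)*(-17 + I) = (-17 + I)*(21 + I))
P(G, L) = 6 - G**2 (P(G, L) = 6 - G*G = 6 - G**2)
(479 + P(-(V(5) + 0), -13))/(l(20) + 425) = (479 + (6 - (-(5 + 0))**2))/((-357 + 20**2 + 4*20) + 425) = (479 + (6 - (-1*5)**2))/((-357 + 400 + 80) + 425) = (479 + (6 - 1*(-5)**2))/(123 + 425) = (479 + (6 - 1*25))/548 = (479 + (6 - 25))*(1/548) = (479 - 19)*(1/548) = 460*(1/548) = 115/137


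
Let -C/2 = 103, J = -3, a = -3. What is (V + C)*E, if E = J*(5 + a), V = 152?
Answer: 324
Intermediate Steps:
C = -206 (C = -2*103 = -206)
E = -6 (E = -3*(5 - 3) = -3*2 = -6)
(V + C)*E = (152 - 206)*(-6) = -54*(-6) = 324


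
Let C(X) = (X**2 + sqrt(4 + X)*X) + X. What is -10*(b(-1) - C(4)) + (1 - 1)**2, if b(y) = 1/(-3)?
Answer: 610/3 + 80*sqrt(2) ≈ 316.47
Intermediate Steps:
b(y) = -1/3
C(X) = X + X**2 + X*sqrt(4 + X) (C(X) = (X**2 + X*sqrt(4 + X)) + X = X + X**2 + X*sqrt(4 + X))
-10*(b(-1) - C(4)) + (1 - 1)**2 = -10*(-1/3 - 4*(1 + 4 + sqrt(4 + 4))) + (1 - 1)**2 = -10*(-1/3 - 4*(1 + 4 + sqrt(8))) + 0**2 = -10*(-1/3 - 4*(1 + 4 + 2*sqrt(2))) + 0 = -10*(-1/3 - 4*(5 + 2*sqrt(2))) + 0 = -10*(-1/3 - (20 + 8*sqrt(2))) + 0 = -10*(-1/3 + (-20 - 8*sqrt(2))) + 0 = -10*(-61/3 - 8*sqrt(2)) + 0 = (610/3 + 80*sqrt(2)) + 0 = 610/3 + 80*sqrt(2)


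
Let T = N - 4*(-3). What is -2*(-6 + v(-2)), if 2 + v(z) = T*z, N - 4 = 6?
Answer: 104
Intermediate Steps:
N = 10 (N = 4 + 6 = 10)
T = 22 (T = 10 - 4*(-3) = 10 + 12 = 22)
v(z) = -2 + 22*z
-2*(-6 + v(-2)) = -2*(-6 + (-2 + 22*(-2))) = -2*(-6 + (-2 - 44)) = -2*(-6 - 46) = -2*(-52) = 104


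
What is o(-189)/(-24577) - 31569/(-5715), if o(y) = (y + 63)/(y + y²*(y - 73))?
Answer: 12806790514879/2318439222015 ≈ 5.5239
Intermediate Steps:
o(y) = (63 + y)/(y + y²*(-73 + y))
o(-189)/(-24577) - 31569/(-5715) = ((63 - 189)/((-189)*(1 + (-189)² - 73*(-189))))/(-24577) - 31569/(-5715) = -1/189*(-126)/(1 + 35721 + 13797)*(-1/24577) - 31569*(-1/5715) = -1/189*(-126)/49519*(-1/24577) + 10523/1905 = -1/189*1/49519*(-126)*(-1/24577) + 10523/1905 = (2/148557)*(-1/24577) + 10523/1905 = -2/3651085389 + 10523/1905 = 12806790514879/2318439222015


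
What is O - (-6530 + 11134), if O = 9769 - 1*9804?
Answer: -4639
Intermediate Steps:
O = -35 (O = 9769 - 9804 = -35)
O - (-6530 + 11134) = -35 - (-6530 + 11134) = -35 - 1*4604 = -35 - 4604 = -4639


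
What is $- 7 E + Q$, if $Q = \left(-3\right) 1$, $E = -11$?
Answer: $74$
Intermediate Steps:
$Q = -3$
$- 7 E + Q = \left(-7\right) \left(-11\right) - 3 = 77 - 3 = 74$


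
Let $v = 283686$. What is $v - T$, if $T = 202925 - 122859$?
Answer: $203620$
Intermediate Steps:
$T = 80066$ ($T = 202925 - 122859 = 80066$)
$v - T = 283686 - 80066 = 203620$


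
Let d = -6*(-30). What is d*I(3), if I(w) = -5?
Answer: -900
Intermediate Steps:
d = 180
d*I(3) = 180*(-5) = -900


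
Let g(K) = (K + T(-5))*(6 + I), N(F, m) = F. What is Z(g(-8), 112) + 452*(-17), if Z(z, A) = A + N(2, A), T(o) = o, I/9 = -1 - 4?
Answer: -7570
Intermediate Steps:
I = -45 (I = 9*(-1 - 4) = 9*(-5) = -45)
g(K) = 195 - 39*K (g(K) = (K - 5)*(6 - 45) = (-5 + K)*(-39) = 195 - 39*K)
Z(z, A) = 2 + A (Z(z, A) = A + 2 = 2 + A)
Z(g(-8), 112) + 452*(-17) = (2 + 112) + 452*(-17) = 114 - 7684 = -7570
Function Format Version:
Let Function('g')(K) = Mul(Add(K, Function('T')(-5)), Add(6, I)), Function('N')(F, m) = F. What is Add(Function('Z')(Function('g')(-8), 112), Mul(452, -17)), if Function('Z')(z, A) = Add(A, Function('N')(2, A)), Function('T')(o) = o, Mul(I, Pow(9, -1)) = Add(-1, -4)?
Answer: -7570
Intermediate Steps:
I = -45 (I = Mul(9, Add(-1, -4)) = Mul(9, -5) = -45)
Function('g')(K) = Add(195, Mul(-39, K)) (Function('g')(K) = Mul(Add(K, -5), Add(6, -45)) = Mul(Add(-5, K), -39) = Add(195, Mul(-39, K)))
Function('Z')(z, A) = Add(2, A) (Function('Z')(z, A) = Add(A, 2) = Add(2, A))
Add(Function('Z')(Function('g')(-8), 112), Mul(452, -17)) = Add(Add(2, 112), Mul(452, -17)) = Add(114, -7684) = -7570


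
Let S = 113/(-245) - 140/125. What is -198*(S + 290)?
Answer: -69955974/1225 ≈ -57107.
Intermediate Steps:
S = -1937/1225 (S = 113*(-1/245) - 140*1/125 = -113/245 - 28/25 = -1937/1225 ≈ -1.5812)
-198*(S + 290) = -198*(-1937/1225 + 290) = -198*353313/1225 = -69955974/1225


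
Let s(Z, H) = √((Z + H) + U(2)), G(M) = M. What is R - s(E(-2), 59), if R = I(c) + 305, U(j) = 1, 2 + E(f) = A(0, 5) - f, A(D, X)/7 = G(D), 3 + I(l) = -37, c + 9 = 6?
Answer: 265 - 2*√15 ≈ 257.25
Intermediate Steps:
c = -3 (c = -9 + 6 = -3)
I(l) = -40 (I(l) = -3 - 37 = -40)
A(D, X) = 7*D
E(f) = -2 - f (E(f) = -2 + (7*0 - f) = -2 + (0 - f) = -2 - f)
s(Z, H) = √(1 + H + Z) (s(Z, H) = √((Z + H) + 1) = √((H + Z) + 1) = √(1 + H + Z))
R = 265 (R = -40 + 305 = 265)
R - s(E(-2), 59) = 265 - √(1 + 59 + (-2 - 1*(-2))) = 265 - √(1 + 59 + (-2 + 2)) = 265 - √(1 + 59 + 0) = 265 - √60 = 265 - 2*√15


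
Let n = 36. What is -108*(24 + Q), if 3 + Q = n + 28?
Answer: -9180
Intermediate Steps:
Q = 61 (Q = -3 + (36 + 28) = -3 + 64 = 61)
-108*(24 + Q) = -108*(24 + 61) = -108*85 = -9180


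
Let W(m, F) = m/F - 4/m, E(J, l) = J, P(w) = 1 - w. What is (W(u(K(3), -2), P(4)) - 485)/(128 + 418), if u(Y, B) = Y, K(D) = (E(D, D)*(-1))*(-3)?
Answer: -314/351 ≈ -0.89459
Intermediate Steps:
K(D) = 3*D (K(D) = (D*(-1))*(-3) = -D*(-3) = 3*D)
W(m, F) = -4/m + m/F
(W(u(K(3), -2), P(4)) - 485)/(128 + 418) = ((-4/(3*3) + (3*3)/(1 - 1*4)) - 485)/(128 + 418) = ((-4/9 + 9/(1 - 4)) - 485)/546 = ((-4*⅑ + 9/(-3)) - 485)*(1/546) = ((-4/9 + 9*(-⅓)) - 485)*(1/546) = ((-4/9 - 3) - 485)*(1/546) = (-31/9 - 485)*(1/546) = -4396/9*1/546 = -314/351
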